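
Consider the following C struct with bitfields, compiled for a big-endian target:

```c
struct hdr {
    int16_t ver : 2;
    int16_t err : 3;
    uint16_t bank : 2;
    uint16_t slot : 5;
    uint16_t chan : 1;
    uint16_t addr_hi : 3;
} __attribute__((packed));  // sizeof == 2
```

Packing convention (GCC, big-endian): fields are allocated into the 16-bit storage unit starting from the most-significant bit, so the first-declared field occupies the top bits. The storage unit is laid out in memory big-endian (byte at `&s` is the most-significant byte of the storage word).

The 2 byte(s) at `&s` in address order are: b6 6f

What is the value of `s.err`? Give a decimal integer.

[0]=0xb6 [1]=0x6f (big-endian) → word 0xb66f
ver:2 @ bit 14 → (0xb66f>>14)&0x3 = 0x2
err:3 @ bit 11 → (0xb66f>>11)&0x7 = 0x6  ←
bank:2 @ bit 9 → (0xb66f>>9)&0x3 = 0x3
slot:5 @ bit 4 → (0xb66f>>4)&0x1f = 0x6
chan:1 @ bit 3 → (0xb66f>>3)&0x1 = 0x1
addr_hi:3 @ bit 0 → (0xb66f>>0)&0x7 = 0x7
err signed 3b, MSB=1: 6 - 8 = -2

-2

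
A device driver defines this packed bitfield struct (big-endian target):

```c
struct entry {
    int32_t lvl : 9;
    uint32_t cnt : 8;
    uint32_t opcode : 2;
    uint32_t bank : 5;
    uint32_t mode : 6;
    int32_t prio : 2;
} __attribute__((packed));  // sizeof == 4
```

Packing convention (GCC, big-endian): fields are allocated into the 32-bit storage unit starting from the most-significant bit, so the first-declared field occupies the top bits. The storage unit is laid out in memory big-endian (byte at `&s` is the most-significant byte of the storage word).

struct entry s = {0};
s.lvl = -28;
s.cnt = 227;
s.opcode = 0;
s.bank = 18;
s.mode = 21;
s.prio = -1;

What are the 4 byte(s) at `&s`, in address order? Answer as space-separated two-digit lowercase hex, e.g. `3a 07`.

f2 71 92 57

lvl:9 = -28 → 0x1e4 << 23 → word 0xf2000000
cnt:8 = 227 → 0xe3 << 15 → word 0xf2718000
opcode:2 = 0 → 0x0 << 13 → word 0xf2718000
bank:5 = 18 → 0x12 << 8 → word 0xf2719200
mode:6 = 21 → 0x15 << 2 → word 0xf2719254
prio:2 = -1 → 0x3 << 0 → word 0xf2719257
word = 0xf2719257 → big-endian bytes:
  [0]=0xf2  [1]=0x71  [2]=0x92  [3]=0x57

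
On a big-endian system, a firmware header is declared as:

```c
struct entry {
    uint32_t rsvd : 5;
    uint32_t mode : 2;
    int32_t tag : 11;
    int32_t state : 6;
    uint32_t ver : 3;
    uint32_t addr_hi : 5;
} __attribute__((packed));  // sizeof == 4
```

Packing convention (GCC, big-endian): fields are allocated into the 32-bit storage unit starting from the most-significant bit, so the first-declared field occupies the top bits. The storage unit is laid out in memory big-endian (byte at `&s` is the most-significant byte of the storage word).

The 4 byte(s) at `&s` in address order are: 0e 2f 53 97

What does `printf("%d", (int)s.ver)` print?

4

[0]=0x0e [1]=0x2f [2]=0x53 [3]=0x97 (big-endian) → word 0x0e2f5397
rsvd:5 @ bit 27 → (0x0e2f5397>>27)&0x1f = 0x1
mode:2 @ bit 25 → (0x0e2f5397>>25)&0x3 = 0x3
tag:11 @ bit 14 → (0x0e2f5397>>14)&0x7ff = 0xbd
state:6 @ bit 8 → (0x0e2f5397>>8)&0x3f = 0x13
ver:3 @ bit 5 → (0x0e2f5397>>5)&0x7 = 0x4  ←
addr_hi:5 @ bit 0 → (0x0e2f5397>>0)&0x1f = 0x17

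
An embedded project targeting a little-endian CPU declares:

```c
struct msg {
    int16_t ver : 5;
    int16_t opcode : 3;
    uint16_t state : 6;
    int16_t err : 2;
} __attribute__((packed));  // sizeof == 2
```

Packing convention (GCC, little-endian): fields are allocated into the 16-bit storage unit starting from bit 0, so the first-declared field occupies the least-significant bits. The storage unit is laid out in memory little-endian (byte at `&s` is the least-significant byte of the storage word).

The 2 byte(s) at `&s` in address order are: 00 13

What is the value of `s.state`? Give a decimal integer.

[0]=0x00 [1]=0x13 (little-endian) → word 0x1300
ver [0+:5] = (word>>0) & 0x1f = 0
opcode [5+:3] = (word>>5) & 0x7 = 0
state [8+:6] = (word>>8) & 0x3f = 19  ←
err [14+:2] = (word>>14) & 0x3 = 0

19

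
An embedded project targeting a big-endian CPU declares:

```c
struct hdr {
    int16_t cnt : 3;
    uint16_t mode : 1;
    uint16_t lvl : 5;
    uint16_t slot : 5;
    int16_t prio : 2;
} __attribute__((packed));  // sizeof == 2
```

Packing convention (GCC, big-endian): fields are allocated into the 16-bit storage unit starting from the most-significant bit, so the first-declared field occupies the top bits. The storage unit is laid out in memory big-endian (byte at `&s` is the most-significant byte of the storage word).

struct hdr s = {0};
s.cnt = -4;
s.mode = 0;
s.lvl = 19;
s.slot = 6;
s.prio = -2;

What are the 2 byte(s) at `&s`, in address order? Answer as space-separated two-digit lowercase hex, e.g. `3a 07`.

cnt (3b) val=-4 bits=0x4 at bit 13: 0x8000
mode (1b) val=0 bits=0x0 at bit 12: 0x8000
lvl (5b) val=19 bits=0x13 at bit 7: 0x8980
slot (5b) val=6 bits=0x6 at bit 2: 0x8998
prio (2b) val=-2 bits=0x2 at bit 0: 0x899a
word = 0x899a → big-endian bytes:
  [0]=0x89  [1]=0x9a

89 9a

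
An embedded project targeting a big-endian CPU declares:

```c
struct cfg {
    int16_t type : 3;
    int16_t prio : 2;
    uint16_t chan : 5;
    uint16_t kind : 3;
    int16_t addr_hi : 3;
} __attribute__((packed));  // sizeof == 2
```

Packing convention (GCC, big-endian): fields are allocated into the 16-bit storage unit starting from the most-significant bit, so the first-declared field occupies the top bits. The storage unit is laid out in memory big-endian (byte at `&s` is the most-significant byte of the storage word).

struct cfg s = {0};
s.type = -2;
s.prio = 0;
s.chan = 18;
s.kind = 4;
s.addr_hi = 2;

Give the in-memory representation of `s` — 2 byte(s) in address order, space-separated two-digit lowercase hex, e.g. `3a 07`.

c4 a2

type:3 = -2 → 0x6 << 13 → word 0xc000
prio:2 = 0 → 0x0 << 11 → word 0xc000
chan:5 = 18 → 0x12 << 6 → word 0xc480
kind:3 = 4 → 0x4 << 3 → word 0xc4a0
addr_hi:3 = 2 → 0x2 << 0 → word 0xc4a2
word = 0xc4a2 → big-endian bytes:
  [0]=0xc4  [1]=0xa2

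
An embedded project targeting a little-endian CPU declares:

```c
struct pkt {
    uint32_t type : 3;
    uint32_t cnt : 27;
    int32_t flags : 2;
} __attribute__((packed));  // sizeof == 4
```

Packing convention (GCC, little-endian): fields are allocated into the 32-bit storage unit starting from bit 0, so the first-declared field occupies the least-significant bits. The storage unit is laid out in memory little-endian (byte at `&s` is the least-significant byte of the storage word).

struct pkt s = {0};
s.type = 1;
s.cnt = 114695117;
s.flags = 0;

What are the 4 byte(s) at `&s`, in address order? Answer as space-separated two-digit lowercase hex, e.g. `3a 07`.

69 de b0 36

type:3 = 1 → 0x1 << 0 → word 0x00000001
cnt:27 = 114695117 → 0x6d61bcd << 3 → word 0x36b0de69
flags:2 = 0 → 0x0 << 30 → word 0x36b0de69
word = 0x36b0de69 → little-endian bytes:
  [0]=0x69  [1]=0xde  [2]=0xb0  [3]=0x36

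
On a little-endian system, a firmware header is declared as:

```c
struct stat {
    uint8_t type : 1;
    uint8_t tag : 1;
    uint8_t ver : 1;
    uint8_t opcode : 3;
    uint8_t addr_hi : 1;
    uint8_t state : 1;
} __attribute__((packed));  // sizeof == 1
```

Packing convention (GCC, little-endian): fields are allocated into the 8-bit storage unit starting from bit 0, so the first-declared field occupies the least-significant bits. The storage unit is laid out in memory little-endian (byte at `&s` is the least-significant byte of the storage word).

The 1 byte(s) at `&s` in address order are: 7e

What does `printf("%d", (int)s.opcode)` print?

[0]=0x7e (little-endian) → word 0x7e
type [0+:1] = (word>>0) & 0x1 = 0
tag [1+:1] = (word>>1) & 0x1 = 1
ver [2+:1] = (word>>2) & 0x1 = 1
opcode [3+:3] = (word>>3) & 0x7 = 7  ←
addr_hi [6+:1] = (word>>6) & 0x1 = 1
state [7+:1] = (word>>7) & 0x1 = 0

7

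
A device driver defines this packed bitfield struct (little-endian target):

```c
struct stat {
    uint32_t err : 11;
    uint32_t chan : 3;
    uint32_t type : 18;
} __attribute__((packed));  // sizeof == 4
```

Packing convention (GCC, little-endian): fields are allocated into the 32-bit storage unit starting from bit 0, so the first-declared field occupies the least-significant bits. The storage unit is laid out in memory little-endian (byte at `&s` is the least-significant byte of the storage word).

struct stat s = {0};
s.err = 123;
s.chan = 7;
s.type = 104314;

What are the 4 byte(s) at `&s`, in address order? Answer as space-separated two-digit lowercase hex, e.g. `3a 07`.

7b b8 de 65

[0+:11] err=123 & 0x7ff = 0x7b; word=0x0000007b
[11+:3] chan=7 & 0x7 = 0x7; word=0x0000387b
[14+:18] type=104314 & 0x3ffff = 0x1977a; word=0x65deb87b
word = 0x65deb87b → little-endian bytes:
  [0]=0x7b  [1]=0xb8  [2]=0xde  [3]=0x65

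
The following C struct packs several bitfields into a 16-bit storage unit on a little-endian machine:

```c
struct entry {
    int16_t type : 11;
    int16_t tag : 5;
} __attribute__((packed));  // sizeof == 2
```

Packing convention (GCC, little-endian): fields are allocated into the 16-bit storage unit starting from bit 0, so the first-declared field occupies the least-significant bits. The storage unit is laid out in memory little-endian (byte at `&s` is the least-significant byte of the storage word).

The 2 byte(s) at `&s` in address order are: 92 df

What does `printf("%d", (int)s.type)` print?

-110

[0]=0x92 [1]=0xdf (little-endian) → word 0xdf92
type:11 @ bit 0 → (0xdf92>>0)&0x7ff = 0x792  ←
tag:5 @ bit 11 → (0xdf92>>11)&0x1f = 0x1b
type signed 11b, MSB=1: 1938 - 2048 = -110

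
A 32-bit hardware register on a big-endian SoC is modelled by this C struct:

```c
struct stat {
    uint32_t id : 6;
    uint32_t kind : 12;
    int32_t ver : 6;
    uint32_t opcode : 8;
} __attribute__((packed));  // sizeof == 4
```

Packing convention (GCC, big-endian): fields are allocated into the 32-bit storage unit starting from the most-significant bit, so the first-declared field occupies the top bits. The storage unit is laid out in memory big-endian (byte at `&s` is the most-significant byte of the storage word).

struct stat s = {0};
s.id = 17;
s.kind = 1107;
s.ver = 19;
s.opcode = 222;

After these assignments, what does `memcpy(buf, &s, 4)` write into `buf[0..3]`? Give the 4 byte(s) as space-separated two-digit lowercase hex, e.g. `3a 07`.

id (6b) val=17 bits=0x11 at bit 26: 0x44000000
kind (12b) val=1107 bits=0x453 at bit 14: 0x4514c000
ver (6b) val=19 bits=0x13 at bit 8: 0x4514d300
opcode (8b) val=222 bits=0xde at bit 0: 0x4514d3de
word = 0x4514d3de → big-endian bytes:
  [0]=0x45  [1]=0x14  [2]=0xd3  [3]=0xde

45 14 d3 de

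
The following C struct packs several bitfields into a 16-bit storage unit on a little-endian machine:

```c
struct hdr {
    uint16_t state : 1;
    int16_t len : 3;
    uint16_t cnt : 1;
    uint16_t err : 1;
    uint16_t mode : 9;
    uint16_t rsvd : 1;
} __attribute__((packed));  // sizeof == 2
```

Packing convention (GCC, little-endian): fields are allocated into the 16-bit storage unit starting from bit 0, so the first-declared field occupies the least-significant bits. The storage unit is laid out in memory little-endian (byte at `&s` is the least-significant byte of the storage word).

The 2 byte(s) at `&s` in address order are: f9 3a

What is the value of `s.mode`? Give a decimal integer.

235

[0]=0xf9 [1]=0x3a (little-endian) → word 0x3af9
state:1 @ bit 0 → (0x3af9>>0)&0x1 = 0x1
len:3 @ bit 1 → (0x3af9>>1)&0x7 = 0x4
cnt:1 @ bit 4 → (0x3af9>>4)&0x1 = 0x1
err:1 @ bit 5 → (0x3af9>>5)&0x1 = 0x1
mode:9 @ bit 6 → (0x3af9>>6)&0x1ff = 0xeb  ←
rsvd:1 @ bit 15 → (0x3af9>>15)&0x1 = 0x0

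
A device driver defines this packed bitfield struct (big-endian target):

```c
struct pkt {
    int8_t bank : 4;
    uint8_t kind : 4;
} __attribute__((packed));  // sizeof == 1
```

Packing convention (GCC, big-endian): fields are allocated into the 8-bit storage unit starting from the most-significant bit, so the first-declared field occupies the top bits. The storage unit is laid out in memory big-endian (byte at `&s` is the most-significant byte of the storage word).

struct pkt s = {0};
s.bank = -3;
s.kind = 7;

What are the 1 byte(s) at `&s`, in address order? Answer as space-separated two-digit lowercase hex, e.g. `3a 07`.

d7

[4+:4] bank=-3 & 0xf = 0xd; word=0xd0
[0+:4] kind=7 & 0xf = 0x7; word=0xd7
word = 0xd7 → big-endian bytes:
  [0]=0xd7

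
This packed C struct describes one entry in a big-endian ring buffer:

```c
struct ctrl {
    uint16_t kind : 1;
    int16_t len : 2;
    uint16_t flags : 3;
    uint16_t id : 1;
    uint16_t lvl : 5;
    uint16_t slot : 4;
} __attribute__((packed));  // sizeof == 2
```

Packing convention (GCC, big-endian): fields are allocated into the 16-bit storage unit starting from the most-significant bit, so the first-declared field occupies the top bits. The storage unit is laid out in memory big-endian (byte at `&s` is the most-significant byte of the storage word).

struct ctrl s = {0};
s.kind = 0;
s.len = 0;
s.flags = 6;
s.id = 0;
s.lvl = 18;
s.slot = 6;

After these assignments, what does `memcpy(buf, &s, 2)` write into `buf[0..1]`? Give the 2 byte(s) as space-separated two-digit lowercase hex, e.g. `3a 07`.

19 26

[15+:1] kind=0 & 0x1 = 0x0; word=0x0000
[13+:2] len=0 & 0x3 = 0x0; word=0x0000
[10+:3] flags=6 & 0x7 = 0x6; word=0x1800
[9+:1] id=0 & 0x1 = 0x0; word=0x1800
[4+:5] lvl=18 & 0x1f = 0x12; word=0x1920
[0+:4] slot=6 & 0xf = 0x6; word=0x1926
word = 0x1926 → big-endian bytes:
  [0]=0x19  [1]=0x26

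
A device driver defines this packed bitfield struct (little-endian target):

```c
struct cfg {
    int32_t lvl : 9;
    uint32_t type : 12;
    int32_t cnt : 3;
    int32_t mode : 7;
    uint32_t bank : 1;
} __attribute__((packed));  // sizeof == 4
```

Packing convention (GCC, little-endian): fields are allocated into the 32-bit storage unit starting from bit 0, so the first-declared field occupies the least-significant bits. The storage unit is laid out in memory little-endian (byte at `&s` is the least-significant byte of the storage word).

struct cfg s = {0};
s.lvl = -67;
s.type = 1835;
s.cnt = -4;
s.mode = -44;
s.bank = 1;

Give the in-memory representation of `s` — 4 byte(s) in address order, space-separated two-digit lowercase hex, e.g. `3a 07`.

bd 57 8e d4

[0+:9] lvl=-67 & 0x1ff = 0x1bd; word=0x000001bd
[9+:12] type=1835 & 0xfff = 0x72b; word=0x000e57bd
[21+:3] cnt=-4 & 0x7 = 0x4; word=0x008e57bd
[24+:7] mode=-44 & 0x7f = 0x54; word=0x548e57bd
[31+:1] bank=1 & 0x1 = 0x1; word=0xd48e57bd
word = 0xd48e57bd → little-endian bytes:
  [0]=0xbd  [1]=0x57  [2]=0x8e  [3]=0xd4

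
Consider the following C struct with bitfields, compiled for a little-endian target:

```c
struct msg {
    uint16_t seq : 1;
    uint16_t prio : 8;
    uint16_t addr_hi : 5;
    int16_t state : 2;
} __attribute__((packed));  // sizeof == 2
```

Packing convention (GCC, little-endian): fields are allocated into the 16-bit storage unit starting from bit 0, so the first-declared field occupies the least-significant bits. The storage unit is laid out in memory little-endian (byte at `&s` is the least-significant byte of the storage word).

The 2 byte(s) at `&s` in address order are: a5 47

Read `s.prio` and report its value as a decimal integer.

[0]=0xa5 [1]=0x47 (little-endian) → word 0x47a5
seq [0+:1] = (word>>0) & 0x1 = 1
prio [1+:8] = (word>>1) & 0xff = 210  ←
addr_hi [9+:5] = (word>>9) & 0x1f = 3
state [14+:2] = (word>>14) & 0x3 = 1

210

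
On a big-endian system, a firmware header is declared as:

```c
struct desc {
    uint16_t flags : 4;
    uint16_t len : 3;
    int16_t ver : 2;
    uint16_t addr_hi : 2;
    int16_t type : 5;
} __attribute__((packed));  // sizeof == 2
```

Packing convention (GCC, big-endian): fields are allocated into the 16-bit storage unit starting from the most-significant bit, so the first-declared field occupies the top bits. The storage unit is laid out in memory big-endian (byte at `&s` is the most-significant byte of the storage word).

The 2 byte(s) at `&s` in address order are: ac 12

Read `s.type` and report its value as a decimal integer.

-14

[0]=0xac [1]=0x12 (big-endian) → word 0xac12
flags [12+:4] = (word>>12) & 0xf = 10
len [9+:3] = (word>>9) & 0x7 = 6
ver [7+:2] = (word>>7) & 0x3 = 0
addr_hi [5+:2] = (word>>5) & 0x3 = 0
type [0+:5] = (word>>0) & 0x1f = 18  ←
type signed 5b, MSB=1: 18 - 32 = -14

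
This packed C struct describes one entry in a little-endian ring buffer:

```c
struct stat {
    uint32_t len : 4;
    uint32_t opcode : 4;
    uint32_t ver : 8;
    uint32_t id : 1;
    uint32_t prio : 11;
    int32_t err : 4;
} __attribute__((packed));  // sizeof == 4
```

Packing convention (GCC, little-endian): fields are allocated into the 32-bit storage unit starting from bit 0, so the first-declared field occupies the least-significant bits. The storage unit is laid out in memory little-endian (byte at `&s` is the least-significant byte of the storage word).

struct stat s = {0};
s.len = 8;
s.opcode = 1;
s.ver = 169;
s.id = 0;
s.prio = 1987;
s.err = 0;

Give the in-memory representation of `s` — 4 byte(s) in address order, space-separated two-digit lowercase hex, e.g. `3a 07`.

18 a9 86 0f

len (4b) val=8 bits=0x8 at bit 0: 0x00000008
opcode (4b) val=1 bits=0x1 at bit 4: 0x00000018
ver (8b) val=169 bits=0xa9 at bit 8: 0x0000a918
id (1b) val=0 bits=0x0 at bit 16: 0x0000a918
prio (11b) val=1987 bits=0x7c3 at bit 17: 0x0f86a918
err (4b) val=0 bits=0x0 at bit 28: 0x0f86a918
word = 0x0f86a918 → little-endian bytes:
  [0]=0x18  [1]=0xa9  [2]=0x86  [3]=0x0f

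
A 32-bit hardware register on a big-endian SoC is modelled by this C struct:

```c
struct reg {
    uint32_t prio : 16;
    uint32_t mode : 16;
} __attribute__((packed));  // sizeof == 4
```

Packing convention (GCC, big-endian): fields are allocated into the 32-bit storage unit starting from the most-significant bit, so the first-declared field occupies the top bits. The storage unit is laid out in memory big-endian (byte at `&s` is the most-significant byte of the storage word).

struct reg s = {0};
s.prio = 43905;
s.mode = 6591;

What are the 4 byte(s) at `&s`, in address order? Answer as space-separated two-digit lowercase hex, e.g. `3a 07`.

prio (16b) val=43905 bits=0xab81 at bit 16: 0xab810000
mode (16b) val=6591 bits=0x19bf at bit 0: 0xab8119bf
word = 0xab8119bf → big-endian bytes:
  [0]=0xab  [1]=0x81  [2]=0x19  [3]=0xbf

ab 81 19 bf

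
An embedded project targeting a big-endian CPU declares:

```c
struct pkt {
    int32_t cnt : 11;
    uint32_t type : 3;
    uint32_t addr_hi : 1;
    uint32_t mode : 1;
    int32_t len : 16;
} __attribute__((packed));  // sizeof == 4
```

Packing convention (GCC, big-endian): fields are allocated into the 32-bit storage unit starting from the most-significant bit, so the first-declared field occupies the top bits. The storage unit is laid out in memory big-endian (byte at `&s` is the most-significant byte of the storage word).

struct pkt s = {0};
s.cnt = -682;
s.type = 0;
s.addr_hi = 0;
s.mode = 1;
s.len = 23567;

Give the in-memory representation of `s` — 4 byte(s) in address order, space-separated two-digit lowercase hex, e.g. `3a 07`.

aa c1 5c 0f

[21+:11] cnt=-682 & 0x7ff = 0x556; word=0xaac00000
[18+:3] type=0 & 0x7 = 0x0; word=0xaac00000
[17+:1] addr_hi=0 & 0x1 = 0x0; word=0xaac00000
[16+:1] mode=1 & 0x1 = 0x1; word=0xaac10000
[0+:16] len=23567 & 0xffff = 0x5c0f; word=0xaac15c0f
word = 0xaac15c0f → big-endian bytes:
  [0]=0xaa  [1]=0xc1  [2]=0x5c  [3]=0x0f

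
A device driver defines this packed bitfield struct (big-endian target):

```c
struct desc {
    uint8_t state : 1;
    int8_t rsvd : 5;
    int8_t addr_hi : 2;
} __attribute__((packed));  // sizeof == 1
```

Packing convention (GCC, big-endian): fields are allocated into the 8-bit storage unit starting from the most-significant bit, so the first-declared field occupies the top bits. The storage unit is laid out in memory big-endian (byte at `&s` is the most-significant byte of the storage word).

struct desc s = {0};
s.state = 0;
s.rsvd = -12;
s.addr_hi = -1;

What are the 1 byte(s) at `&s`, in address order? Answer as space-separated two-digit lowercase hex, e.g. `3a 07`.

53

state (1b) val=0 bits=0x0 at bit 7: 0x00
rsvd (5b) val=-12 bits=0x14 at bit 2: 0x50
addr_hi (2b) val=-1 bits=0x3 at bit 0: 0x53
word = 0x53 → big-endian bytes:
  [0]=0x53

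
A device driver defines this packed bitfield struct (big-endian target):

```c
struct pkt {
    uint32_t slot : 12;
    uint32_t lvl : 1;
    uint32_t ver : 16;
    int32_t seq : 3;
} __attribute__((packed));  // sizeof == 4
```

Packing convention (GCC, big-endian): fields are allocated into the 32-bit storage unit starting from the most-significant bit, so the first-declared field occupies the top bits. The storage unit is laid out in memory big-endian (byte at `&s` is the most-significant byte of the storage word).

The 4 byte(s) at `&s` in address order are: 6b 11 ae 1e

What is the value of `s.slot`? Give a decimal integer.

[0]=0x6b [1]=0x11 [2]=0xae [3]=0x1e (big-endian) → word 0x6b11ae1e
slot [20+:12] = (word>>20) & 0xfff = 1713  ←
lvl [19+:1] = (word>>19) & 0x1 = 0
ver [3+:16] = (word>>3) & 0xffff = 13763
seq [0+:3] = (word>>0) & 0x7 = 6

1713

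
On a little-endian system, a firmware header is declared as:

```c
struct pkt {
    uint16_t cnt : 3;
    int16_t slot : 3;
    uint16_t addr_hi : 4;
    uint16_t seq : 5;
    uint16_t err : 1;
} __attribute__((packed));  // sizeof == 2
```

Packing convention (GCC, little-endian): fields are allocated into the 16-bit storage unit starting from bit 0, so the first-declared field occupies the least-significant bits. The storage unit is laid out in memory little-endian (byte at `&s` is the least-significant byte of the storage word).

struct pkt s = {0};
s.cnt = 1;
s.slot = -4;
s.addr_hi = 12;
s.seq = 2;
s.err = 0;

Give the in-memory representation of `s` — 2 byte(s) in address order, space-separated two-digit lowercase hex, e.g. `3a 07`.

21 0b

cnt:3 = 1 → 0x1 << 0 → word 0x0001
slot:3 = -4 → 0x4 << 3 → word 0x0021
addr_hi:4 = 12 → 0xc << 6 → word 0x0321
seq:5 = 2 → 0x2 << 10 → word 0x0b21
err:1 = 0 → 0x0 << 15 → word 0x0b21
word = 0x0b21 → little-endian bytes:
  [0]=0x21  [1]=0x0b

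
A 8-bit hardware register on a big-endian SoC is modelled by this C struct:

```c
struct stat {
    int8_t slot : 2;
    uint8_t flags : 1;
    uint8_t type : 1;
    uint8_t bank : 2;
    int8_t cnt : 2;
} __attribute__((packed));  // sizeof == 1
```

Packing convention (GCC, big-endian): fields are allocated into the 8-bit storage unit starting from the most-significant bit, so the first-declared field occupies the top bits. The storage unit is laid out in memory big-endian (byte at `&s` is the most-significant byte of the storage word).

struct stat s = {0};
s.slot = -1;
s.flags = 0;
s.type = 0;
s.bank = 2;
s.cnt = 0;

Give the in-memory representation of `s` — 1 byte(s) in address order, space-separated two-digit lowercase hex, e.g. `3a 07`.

c8

slot (2b) val=-1 bits=0x3 at bit 6: 0xc0
flags (1b) val=0 bits=0x0 at bit 5: 0xc0
type (1b) val=0 bits=0x0 at bit 4: 0xc0
bank (2b) val=2 bits=0x2 at bit 2: 0xc8
cnt (2b) val=0 bits=0x0 at bit 0: 0xc8
word = 0xc8 → big-endian bytes:
  [0]=0xc8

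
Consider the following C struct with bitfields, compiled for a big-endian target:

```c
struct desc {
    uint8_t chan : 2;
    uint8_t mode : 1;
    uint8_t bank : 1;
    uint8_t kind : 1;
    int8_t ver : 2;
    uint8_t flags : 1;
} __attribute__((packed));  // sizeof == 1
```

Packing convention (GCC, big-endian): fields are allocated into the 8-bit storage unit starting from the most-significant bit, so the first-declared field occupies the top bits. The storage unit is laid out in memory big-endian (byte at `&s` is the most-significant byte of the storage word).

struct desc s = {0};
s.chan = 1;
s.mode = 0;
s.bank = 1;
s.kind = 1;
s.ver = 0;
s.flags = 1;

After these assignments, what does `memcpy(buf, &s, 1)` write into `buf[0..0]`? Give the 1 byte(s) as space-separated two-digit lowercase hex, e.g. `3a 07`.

59

chan (2b) val=1 bits=0x1 at bit 6: 0x40
mode (1b) val=0 bits=0x0 at bit 5: 0x40
bank (1b) val=1 bits=0x1 at bit 4: 0x50
kind (1b) val=1 bits=0x1 at bit 3: 0x58
ver (2b) val=0 bits=0x0 at bit 1: 0x58
flags (1b) val=1 bits=0x1 at bit 0: 0x59
word = 0x59 → big-endian bytes:
  [0]=0x59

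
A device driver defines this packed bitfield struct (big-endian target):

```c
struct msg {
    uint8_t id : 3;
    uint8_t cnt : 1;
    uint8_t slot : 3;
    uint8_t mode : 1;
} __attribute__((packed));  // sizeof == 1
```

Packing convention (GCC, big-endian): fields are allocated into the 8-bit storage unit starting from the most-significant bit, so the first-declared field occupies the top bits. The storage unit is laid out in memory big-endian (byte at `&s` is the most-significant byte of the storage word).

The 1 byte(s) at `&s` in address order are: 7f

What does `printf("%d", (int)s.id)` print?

3

[0]=0x7f (big-endian) → word 0x7f
id:3 @ bit 5 → (0x7f>>5)&0x7 = 0x3  ←
cnt:1 @ bit 4 → (0x7f>>4)&0x1 = 0x1
slot:3 @ bit 1 → (0x7f>>1)&0x7 = 0x7
mode:1 @ bit 0 → (0x7f>>0)&0x1 = 0x1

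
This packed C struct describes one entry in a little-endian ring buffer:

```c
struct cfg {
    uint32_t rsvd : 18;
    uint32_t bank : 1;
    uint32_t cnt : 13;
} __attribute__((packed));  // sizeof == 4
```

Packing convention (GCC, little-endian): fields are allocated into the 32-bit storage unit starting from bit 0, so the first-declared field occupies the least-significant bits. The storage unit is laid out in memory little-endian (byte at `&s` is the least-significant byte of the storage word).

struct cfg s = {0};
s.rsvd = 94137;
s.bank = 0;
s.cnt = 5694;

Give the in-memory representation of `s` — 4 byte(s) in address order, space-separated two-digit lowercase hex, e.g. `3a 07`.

b9 6f f1 b1

rsvd:18 = 94137 → 0x16fb9 << 0 → word 0x00016fb9
bank:1 = 0 → 0x0 << 18 → word 0x00016fb9
cnt:13 = 5694 → 0x163e << 19 → word 0xb1f16fb9
word = 0xb1f16fb9 → little-endian bytes:
  [0]=0xb9  [1]=0x6f  [2]=0xf1  [3]=0xb1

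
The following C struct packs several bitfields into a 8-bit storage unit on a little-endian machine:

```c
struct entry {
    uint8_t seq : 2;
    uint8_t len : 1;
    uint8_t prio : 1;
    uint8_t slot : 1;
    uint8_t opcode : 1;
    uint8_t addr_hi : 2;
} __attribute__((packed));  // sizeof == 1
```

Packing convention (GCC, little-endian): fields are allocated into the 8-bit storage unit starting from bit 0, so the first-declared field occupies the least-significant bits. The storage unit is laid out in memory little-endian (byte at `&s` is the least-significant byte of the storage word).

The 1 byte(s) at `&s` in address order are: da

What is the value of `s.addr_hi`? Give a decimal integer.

[0]=0xda (little-endian) → word 0xda
seq:2 @ bit 0 → (0xda>>0)&0x3 = 0x2
len:1 @ bit 2 → (0xda>>2)&0x1 = 0x0
prio:1 @ bit 3 → (0xda>>3)&0x1 = 0x1
slot:1 @ bit 4 → (0xda>>4)&0x1 = 0x1
opcode:1 @ bit 5 → (0xda>>5)&0x1 = 0x0
addr_hi:2 @ bit 6 → (0xda>>6)&0x3 = 0x3  ←

3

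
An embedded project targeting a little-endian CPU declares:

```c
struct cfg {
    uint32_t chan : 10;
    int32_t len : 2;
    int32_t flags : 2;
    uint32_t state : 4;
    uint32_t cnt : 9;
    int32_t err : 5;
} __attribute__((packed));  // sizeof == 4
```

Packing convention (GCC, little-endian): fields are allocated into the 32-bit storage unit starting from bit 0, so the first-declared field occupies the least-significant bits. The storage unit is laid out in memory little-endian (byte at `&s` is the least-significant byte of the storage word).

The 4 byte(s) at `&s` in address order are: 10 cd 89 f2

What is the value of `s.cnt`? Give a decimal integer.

[0]=0x10 [1]=0xcd [2]=0x89 [3]=0xf2 (little-endian) → word 0xf289cd10
chan:10 @ bit 0 → (0xf289cd10>>0)&0x3ff = 0x110
len:2 @ bit 10 → (0xf289cd10>>10)&0x3 = 0x3
flags:2 @ bit 12 → (0xf289cd10>>12)&0x3 = 0x0
state:4 @ bit 14 → (0xf289cd10>>14)&0xf = 0x7
cnt:9 @ bit 18 → (0xf289cd10>>18)&0x1ff = 0xa2  ←
err:5 @ bit 27 → (0xf289cd10>>27)&0x1f = 0x1e

162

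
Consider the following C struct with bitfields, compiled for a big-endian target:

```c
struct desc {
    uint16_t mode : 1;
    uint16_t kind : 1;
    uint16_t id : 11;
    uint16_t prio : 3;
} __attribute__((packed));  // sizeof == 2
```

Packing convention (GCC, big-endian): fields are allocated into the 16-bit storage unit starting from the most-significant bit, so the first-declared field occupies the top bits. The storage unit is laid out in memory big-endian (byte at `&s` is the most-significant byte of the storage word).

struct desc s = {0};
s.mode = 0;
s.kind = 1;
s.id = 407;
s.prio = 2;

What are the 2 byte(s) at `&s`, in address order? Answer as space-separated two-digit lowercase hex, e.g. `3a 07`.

4c ba

mode:1 = 0 → 0x0 << 15 → word 0x0000
kind:1 = 1 → 0x1 << 14 → word 0x4000
id:11 = 407 → 0x197 << 3 → word 0x4cb8
prio:3 = 2 → 0x2 << 0 → word 0x4cba
word = 0x4cba → big-endian bytes:
  [0]=0x4c  [1]=0xba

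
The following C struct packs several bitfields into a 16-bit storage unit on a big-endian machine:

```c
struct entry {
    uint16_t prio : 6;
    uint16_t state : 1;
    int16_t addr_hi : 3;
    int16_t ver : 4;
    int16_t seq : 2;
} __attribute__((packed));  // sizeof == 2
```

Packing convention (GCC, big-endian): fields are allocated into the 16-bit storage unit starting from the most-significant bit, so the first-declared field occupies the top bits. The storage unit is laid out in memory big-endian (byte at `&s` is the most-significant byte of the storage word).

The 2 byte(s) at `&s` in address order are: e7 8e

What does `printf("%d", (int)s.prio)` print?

[0]=0xe7 [1]=0x8e (big-endian) → word 0xe78e
prio:6 @ bit 10 → (0xe78e>>10)&0x3f = 0x39  ←
state:1 @ bit 9 → (0xe78e>>9)&0x1 = 0x1
addr_hi:3 @ bit 6 → (0xe78e>>6)&0x7 = 0x6
ver:4 @ bit 2 → (0xe78e>>2)&0xf = 0x3
seq:2 @ bit 0 → (0xe78e>>0)&0x3 = 0x2

57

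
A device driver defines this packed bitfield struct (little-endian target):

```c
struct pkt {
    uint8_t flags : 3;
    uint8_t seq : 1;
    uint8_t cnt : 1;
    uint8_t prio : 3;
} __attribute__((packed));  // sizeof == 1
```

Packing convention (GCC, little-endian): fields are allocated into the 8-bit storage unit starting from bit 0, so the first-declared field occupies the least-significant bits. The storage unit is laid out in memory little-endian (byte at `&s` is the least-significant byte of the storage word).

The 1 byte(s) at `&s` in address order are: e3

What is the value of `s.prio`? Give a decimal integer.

[0]=0xe3 (little-endian) → word 0xe3
flags:3 @ bit 0 → (0xe3>>0)&0x7 = 0x3
seq:1 @ bit 3 → (0xe3>>3)&0x1 = 0x0
cnt:1 @ bit 4 → (0xe3>>4)&0x1 = 0x0
prio:3 @ bit 5 → (0xe3>>5)&0x7 = 0x7  ←

7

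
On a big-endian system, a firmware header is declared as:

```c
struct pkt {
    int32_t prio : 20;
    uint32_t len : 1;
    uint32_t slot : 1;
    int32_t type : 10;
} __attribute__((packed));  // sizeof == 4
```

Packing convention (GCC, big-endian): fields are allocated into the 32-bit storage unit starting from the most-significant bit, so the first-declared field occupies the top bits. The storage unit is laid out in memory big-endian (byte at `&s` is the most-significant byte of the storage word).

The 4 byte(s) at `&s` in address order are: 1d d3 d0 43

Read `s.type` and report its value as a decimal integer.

67

[0]=0x1d [1]=0xd3 [2]=0xd0 [3]=0x43 (big-endian) → word 0x1dd3d043
prio:20 @ bit 12 → (0x1dd3d043>>12)&0xfffff = 0x1dd3d
len:1 @ bit 11 → (0x1dd3d043>>11)&0x1 = 0x0
slot:1 @ bit 10 → (0x1dd3d043>>10)&0x1 = 0x0
type:10 @ bit 0 → (0x1dd3d043>>0)&0x3ff = 0x43  ←
type signed 10b, MSB=0: value = 67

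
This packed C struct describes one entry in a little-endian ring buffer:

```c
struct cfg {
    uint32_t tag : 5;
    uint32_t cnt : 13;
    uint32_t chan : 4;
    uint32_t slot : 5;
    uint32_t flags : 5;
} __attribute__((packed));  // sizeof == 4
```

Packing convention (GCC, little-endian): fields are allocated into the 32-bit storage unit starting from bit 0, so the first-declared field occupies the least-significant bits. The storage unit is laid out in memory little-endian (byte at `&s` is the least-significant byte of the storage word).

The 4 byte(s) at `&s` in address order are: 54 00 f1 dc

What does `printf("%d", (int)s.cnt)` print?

2050

[0]=0x54 [1]=0x00 [2]=0xf1 [3]=0xdc (little-endian) → word 0xdcf10054
tag:5 @ bit 0 → (0xdcf10054>>0)&0x1f = 0x14
cnt:13 @ bit 5 → (0xdcf10054>>5)&0x1fff = 0x802  ←
chan:4 @ bit 18 → (0xdcf10054>>18)&0xf = 0xc
slot:5 @ bit 22 → (0xdcf10054>>22)&0x1f = 0x13
flags:5 @ bit 27 → (0xdcf10054>>27)&0x1f = 0x1b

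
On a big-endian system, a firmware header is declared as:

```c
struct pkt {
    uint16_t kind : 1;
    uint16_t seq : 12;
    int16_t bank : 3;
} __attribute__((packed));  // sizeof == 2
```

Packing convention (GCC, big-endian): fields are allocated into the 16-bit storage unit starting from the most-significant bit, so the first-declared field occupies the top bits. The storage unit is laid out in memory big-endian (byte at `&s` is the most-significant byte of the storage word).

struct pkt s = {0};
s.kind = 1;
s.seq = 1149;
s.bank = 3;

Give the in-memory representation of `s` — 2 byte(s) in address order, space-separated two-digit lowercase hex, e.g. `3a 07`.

a3 eb

kind (1b) val=1 bits=0x1 at bit 15: 0x8000
seq (12b) val=1149 bits=0x47d at bit 3: 0xa3e8
bank (3b) val=3 bits=0x3 at bit 0: 0xa3eb
word = 0xa3eb → big-endian bytes:
  [0]=0xa3  [1]=0xeb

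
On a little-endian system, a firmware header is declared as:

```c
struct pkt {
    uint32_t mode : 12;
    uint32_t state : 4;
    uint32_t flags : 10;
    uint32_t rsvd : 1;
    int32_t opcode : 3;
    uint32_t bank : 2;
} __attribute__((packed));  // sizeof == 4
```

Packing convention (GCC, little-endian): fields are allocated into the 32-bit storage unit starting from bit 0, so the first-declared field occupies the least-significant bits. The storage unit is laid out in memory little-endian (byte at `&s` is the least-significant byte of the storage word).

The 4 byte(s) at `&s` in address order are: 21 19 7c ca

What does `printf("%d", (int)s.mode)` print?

2337

[0]=0x21 [1]=0x19 [2]=0x7c [3]=0xca (little-endian) → word 0xca7c1921
mode:12 @ bit 0 → (0xca7c1921>>0)&0xfff = 0x921  ←
state:4 @ bit 12 → (0xca7c1921>>12)&0xf = 0x1
flags:10 @ bit 16 → (0xca7c1921>>16)&0x3ff = 0x27c
rsvd:1 @ bit 26 → (0xca7c1921>>26)&0x1 = 0x0
opcode:3 @ bit 27 → (0xca7c1921>>27)&0x7 = 0x1
bank:2 @ bit 30 → (0xca7c1921>>30)&0x3 = 0x3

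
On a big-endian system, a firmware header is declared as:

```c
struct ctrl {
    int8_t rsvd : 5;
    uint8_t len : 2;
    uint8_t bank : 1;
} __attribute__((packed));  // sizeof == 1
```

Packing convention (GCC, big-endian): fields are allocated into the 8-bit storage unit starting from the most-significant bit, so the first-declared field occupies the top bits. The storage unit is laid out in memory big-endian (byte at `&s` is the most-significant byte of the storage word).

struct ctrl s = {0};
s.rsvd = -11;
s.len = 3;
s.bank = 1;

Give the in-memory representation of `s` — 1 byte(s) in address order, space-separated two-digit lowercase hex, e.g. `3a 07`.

af

rsvd:5 = -11 → 0x15 << 3 → word 0xa8
len:2 = 3 → 0x3 << 1 → word 0xae
bank:1 = 1 → 0x1 << 0 → word 0xaf
word = 0xaf → big-endian bytes:
  [0]=0xaf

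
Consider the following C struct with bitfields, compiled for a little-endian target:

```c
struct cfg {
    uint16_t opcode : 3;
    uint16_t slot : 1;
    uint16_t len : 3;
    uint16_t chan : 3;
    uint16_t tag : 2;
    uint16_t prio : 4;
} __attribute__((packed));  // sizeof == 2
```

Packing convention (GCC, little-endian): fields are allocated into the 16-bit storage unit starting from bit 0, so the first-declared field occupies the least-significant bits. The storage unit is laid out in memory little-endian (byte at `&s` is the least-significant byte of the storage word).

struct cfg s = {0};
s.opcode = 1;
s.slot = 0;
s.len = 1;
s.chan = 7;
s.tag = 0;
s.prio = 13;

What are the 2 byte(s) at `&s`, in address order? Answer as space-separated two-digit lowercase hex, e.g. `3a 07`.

opcode:3 = 1 → 0x1 << 0 → word 0x0001
slot:1 = 0 → 0x0 << 3 → word 0x0001
len:3 = 1 → 0x1 << 4 → word 0x0011
chan:3 = 7 → 0x7 << 7 → word 0x0391
tag:2 = 0 → 0x0 << 10 → word 0x0391
prio:4 = 13 → 0xd << 12 → word 0xd391
word = 0xd391 → little-endian bytes:
  [0]=0x91  [1]=0xd3

91 d3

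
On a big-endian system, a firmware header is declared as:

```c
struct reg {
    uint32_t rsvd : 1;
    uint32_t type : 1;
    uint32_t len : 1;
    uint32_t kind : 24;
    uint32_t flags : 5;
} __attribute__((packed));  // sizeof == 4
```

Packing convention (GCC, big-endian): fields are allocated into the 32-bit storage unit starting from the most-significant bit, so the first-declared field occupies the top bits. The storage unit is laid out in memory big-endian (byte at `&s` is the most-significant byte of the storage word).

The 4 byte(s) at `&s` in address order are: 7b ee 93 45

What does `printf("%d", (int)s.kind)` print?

14644378

[0]=0x7b [1]=0xee [2]=0x93 [3]=0x45 (big-endian) → word 0x7bee9345
rsvd [31+:1] = (word>>31) & 0x1 = 0
type [30+:1] = (word>>30) & 0x1 = 1
len [29+:1] = (word>>29) & 0x1 = 1
kind [5+:24] = (word>>5) & 0xffffff = 14644378  ←
flags [0+:5] = (word>>0) & 0x1f = 5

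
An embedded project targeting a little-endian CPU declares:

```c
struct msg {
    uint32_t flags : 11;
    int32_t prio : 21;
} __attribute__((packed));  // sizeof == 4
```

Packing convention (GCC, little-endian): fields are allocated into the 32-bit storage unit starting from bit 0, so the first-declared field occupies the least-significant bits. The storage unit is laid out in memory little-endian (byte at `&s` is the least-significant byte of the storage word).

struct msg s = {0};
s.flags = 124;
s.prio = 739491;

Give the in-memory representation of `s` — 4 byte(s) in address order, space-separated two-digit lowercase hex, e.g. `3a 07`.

[0+:11] flags=124 & 0x7ff = 0x7c; word=0x0000007c
[11+:21] prio=739491 & 0x1fffff = 0xb48a3; word=0x5a45187c
word = 0x5a45187c → little-endian bytes:
  [0]=0x7c  [1]=0x18  [2]=0x45  [3]=0x5a

7c 18 45 5a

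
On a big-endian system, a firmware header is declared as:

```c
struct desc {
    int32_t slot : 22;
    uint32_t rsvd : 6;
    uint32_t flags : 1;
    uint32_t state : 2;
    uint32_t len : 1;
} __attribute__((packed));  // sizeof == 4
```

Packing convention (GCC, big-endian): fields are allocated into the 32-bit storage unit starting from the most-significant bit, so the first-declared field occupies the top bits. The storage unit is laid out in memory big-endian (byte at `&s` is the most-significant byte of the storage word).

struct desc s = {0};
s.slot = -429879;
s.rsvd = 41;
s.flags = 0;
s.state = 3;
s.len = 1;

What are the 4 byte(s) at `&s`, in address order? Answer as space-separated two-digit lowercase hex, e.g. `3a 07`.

e5 c3 26 97

[10+:22] slot=-429879 & 0x3fffff = 0x3970c9; word=0xe5c32400
[4+:6] rsvd=41 & 0x3f = 0x29; word=0xe5c32690
[3+:1] flags=0 & 0x1 = 0x0; word=0xe5c32690
[1+:2] state=3 & 0x3 = 0x3; word=0xe5c32696
[0+:1] len=1 & 0x1 = 0x1; word=0xe5c32697
word = 0xe5c32697 → big-endian bytes:
  [0]=0xe5  [1]=0xc3  [2]=0x26  [3]=0x97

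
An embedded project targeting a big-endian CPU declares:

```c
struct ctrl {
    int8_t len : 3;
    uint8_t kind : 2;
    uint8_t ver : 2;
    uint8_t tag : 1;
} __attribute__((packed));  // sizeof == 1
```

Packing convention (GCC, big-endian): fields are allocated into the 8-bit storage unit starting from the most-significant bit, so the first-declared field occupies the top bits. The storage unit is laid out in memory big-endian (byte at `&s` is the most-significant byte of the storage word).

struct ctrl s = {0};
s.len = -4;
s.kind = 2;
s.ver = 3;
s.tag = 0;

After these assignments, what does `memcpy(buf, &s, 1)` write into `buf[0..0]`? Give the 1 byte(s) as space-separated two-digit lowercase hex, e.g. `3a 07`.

96

len (3b) val=-4 bits=0x4 at bit 5: 0x80
kind (2b) val=2 bits=0x2 at bit 3: 0x90
ver (2b) val=3 bits=0x3 at bit 1: 0x96
tag (1b) val=0 bits=0x0 at bit 0: 0x96
word = 0x96 → big-endian bytes:
  [0]=0x96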